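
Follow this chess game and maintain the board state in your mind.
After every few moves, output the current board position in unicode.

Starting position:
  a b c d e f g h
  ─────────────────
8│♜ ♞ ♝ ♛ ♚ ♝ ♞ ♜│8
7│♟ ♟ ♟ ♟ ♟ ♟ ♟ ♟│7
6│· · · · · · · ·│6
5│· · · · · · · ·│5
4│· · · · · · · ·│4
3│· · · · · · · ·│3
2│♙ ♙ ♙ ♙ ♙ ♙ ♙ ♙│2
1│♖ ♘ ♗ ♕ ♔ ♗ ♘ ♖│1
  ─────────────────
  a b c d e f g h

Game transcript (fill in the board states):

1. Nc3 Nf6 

  a b c d e f g h
  ─────────────────
8│♜ ♞ ♝ ♛ ♚ ♝ · ♜│8
7│♟ ♟ ♟ ♟ ♟ ♟ ♟ ♟│7
6│· · · · · ♞ · ·│6
5│· · · · · · · ·│5
4│· · · · · · · ·│4
3│· · ♘ · · · · ·│3
2│♙ ♙ ♙ ♙ ♙ ♙ ♙ ♙│2
1│♖ · ♗ ♕ ♔ ♗ ♘ ♖│1
  ─────────────────
  a b c d e f g h

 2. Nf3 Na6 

  a b c d e f g h
  ─────────────────
8│♜ · ♝ ♛ ♚ ♝ · ♜│8
7│♟ ♟ ♟ ♟ ♟ ♟ ♟ ♟│7
6│♞ · · · · ♞ · ·│6
5│· · · · · · · ·│5
4│· · · · · · · ·│4
3│· · ♘ · · ♘ · ·│3
2│♙ ♙ ♙ ♙ ♙ ♙ ♙ ♙│2
1│♖ · ♗ ♕ ♔ ♗ · ♖│1
  ─────────────────
  a b c d e f g h

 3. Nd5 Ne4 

  a b c d e f g h
  ─────────────────
8│♜ · ♝ ♛ ♚ ♝ · ♜│8
7│♟ ♟ ♟ ♟ ♟ ♟ ♟ ♟│7
6│♞ · · · · · · ·│6
5│· · · ♘ · · · ·│5
4│· · · · ♞ · · ·│4
3│· · · · · ♘ · ·│3
2│♙ ♙ ♙ ♙ ♙ ♙ ♙ ♙│2
1│♖ · ♗ ♕ ♔ ♗ · ♖│1
  ─────────────────
  a b c d e f g h



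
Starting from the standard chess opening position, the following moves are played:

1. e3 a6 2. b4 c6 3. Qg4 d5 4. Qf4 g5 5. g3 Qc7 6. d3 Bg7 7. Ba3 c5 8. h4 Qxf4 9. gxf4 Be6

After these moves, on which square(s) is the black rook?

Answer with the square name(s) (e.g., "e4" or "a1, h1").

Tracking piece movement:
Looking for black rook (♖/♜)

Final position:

  a b c d e f g h
  ─────────────────
8│♜ ♞ · · ♚ · ♞ ♜│8
7│· ♟ · · ♟ ♟ ♝ ♟│7
6│♟ · · · ♝ · · ·│6
5│· · ♟ ♟ · · ♟ ·│5
4│· ♙ · · · ♙ · ♙│4
3│♗ · · ♙ ♙ · · ·│3
2│♙ · ♙ · · ♙ · ·│2
1│♖ ♘ · · ♔ ♗ ♘ ♖│1
  ─────────────────
  a b c d e f g h


a8, h8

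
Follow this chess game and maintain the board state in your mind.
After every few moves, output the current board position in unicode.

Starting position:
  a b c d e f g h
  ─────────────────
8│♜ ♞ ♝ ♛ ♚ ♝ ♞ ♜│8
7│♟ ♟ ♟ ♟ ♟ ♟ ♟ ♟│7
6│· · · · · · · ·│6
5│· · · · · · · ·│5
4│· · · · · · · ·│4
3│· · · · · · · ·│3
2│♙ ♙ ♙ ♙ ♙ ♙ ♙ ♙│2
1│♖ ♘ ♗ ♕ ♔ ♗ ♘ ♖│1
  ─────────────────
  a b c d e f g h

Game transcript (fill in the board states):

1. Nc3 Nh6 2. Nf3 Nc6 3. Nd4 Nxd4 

  a b c d e f g h
  ─────────────────
8│♜ · ♝ ♛ ♚ ♝ · ♜│8
7│♟ ♟ ♟ ♟ ♟ ♟ ♟ ♟│7
6│· · · · · · · ♞│6
5│· · · · · · · ·│5
4│· · · ♞ · · · ·│4
3│· · ♘ · · · · ·│3
2│♙ ♙ ♙ ♙ ♙ ♙ ♙ ♙│2
1│♖ · ♗ ♕ ♔ ♗ · ♖│1
  ─────────────────
  a b c d e f g h

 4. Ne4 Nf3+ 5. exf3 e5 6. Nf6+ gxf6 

  a b c d e f g h
  ─────────────────
8│♜ · ♝ ♛ ♚ ♝ · ♜│8
7│♟ ♟ ♟ ♟ · ♟ · ♟│7
6│· · · · · ♟ · ♞│6
5│· · · · ♟ · · ·│5
4│· · · · · · · ·│4
3│· · · · · ♙ · ·│3
2│♙ ♙ ♙ ♙ · ♙ ♙ ♙│2
1│♖ · ♗ ♕ ♔ ♗ · ♖│1
  ─────────────────
  a b c d e f g h

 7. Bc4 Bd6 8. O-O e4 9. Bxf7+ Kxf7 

  a b c d e f g h
  ─────────────────
8│♜ · ♝ ♛ · · · ♜│8
7│♟ ♟ ♟ ♟ · ♚ · ♟│7
6│· · · ♝ · ♟ · ♞│6
5│· · · · · · · ·│5
4│· · · · ♟ · · ·│4
3│· · · · · ♙ · ·│3
2│♙ ♙ ♙ ♙ · ♙ ♙ ♙│2
1│♖ · ♗ ♕ · ♖ ♔ ·│1
  ─────────────────
  a b c d e f g h

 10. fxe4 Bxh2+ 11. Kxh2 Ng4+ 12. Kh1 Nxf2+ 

  a b c d e f g h
  ─────────────────
8│♜ · ♝ ♛ · · · ♜│8
7│♟ ♟ ♟ ♟ · ♚ · ♟│7
6│· · · · · ♟ · ·│6
5│· · · · · · · ·│5
4│· · · · ♙ · · ·│4
3│· · · · · · · ·│3
2│♙ ♙ ♙ ♙ · ♞ ♙ ·│2
1│♖ · ♗ ♕ · ♖ · ♔│1
  ─────────────────
  a b c d e f g h

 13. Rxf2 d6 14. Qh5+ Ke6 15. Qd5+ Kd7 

  a b c d e f g h
  ─────────────────
8│♜ · ♝ ♛ · · · ♜│8
7│♟ ♟ ♟ ♚ · · · ♟│7
6│· · · ♟ · ♟ · ·│6
5│· · · ♕ · · · ·│5
4│· · · · ♙ · · ·│4
3│· · · · · · · ·│3
2│♙ ♙ ♙ ♙ · ♖ ♙ ·│2
1│♖ · ♗ · · · · ♔│1
  ─────────────────
  a b c d e f g h



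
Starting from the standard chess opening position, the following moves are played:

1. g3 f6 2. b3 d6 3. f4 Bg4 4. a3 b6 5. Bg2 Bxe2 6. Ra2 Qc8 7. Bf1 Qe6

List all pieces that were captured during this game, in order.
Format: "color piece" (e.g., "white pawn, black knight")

Tracking captures:
  Bxe2: captured white pawn

white pawn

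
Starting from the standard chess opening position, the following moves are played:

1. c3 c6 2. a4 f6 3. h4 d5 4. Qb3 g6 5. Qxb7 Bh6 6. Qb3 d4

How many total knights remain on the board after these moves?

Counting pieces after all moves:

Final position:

  a b c d e f g h
  ─────────────────
8│♜ ♞ ♝ ♛ ♚ · ♞ ♜│8
7│♟ · · · ♟ · · ♟│7
6│· · ♟ · · ♟ ♟ ♝│6
5│· · · · · · · ·│5
4│♙ · · ♟ · · · ♙│4
3│· ♕ ♙ · · · · ·│3
2│· ♙ · ♙ ♙ ♙ ♙ ·│2
1│♖ ♘ ♗ · ♔ ♗ ♘ ♖│1
  ─────────────────
  a b c d e f g h


4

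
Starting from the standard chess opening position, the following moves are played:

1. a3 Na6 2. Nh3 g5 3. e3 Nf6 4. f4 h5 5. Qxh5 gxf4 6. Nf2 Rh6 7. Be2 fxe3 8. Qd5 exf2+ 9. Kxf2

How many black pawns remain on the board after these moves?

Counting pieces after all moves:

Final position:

  a b c d e f g h
  ─────────────────
8│♜ · ♝ ♛ ♚ ♝ · ·│8
7│♟ ♟ ♟ ♟ ♟ ♟ · ·│7
6│♞ · · · · ♞ · ♜│6
5│· · · ♕ · · · ·│5
4│· · · · · · · ·│4
3│♙ · · · · · · ·│3
2│· ♙ ♙ ♙ ♗ ♔ ♙ ♙│2
1│♖ ♘ ♗ · · · · ♖│1
  ─────────────────
  a b c d e f g h


6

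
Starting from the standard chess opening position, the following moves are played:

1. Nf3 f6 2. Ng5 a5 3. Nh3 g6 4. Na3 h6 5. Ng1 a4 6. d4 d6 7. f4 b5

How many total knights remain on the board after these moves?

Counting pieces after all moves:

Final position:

  a b c d e f g h
  ─────────────────
8│♜ ♞ ♝ ♛ ♚ ♝ ♞ ♜│8
7│· · ♟ · ♟ · · ·│7
6│· · · ♟ · ♟ ♟ ♟│6
5│· ♟ · · · · · ·│5
4│♟ · · ♙ · ♙ · ·│4
3│♘ · · · · · · ·│3
2│♙ ♙ ♙ · ♙ · ♙ ♙│2
1│♖ · ♗ ♕ ♔ ♗ ♘ ♖│1
  ─────────────────
  a b c d e f g h


4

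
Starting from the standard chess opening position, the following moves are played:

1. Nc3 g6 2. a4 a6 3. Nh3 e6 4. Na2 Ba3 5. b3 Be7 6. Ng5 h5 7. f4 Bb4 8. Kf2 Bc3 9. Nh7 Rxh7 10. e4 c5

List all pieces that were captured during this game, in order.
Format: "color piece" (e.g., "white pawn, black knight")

Tracking captures:
  Rxh7: captured white knight

white knight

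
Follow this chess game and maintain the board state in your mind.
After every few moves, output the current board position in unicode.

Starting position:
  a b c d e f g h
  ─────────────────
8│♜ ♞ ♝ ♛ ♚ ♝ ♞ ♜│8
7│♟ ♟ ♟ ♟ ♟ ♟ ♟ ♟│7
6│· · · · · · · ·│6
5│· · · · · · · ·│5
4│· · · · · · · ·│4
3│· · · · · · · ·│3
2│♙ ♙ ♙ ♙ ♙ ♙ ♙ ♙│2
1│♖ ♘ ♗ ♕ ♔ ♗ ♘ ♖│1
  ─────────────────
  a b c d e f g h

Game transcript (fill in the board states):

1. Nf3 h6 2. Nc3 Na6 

  a b c d e f g h
  ─────────────────
8│♜ · ♝ ♛ ♚ ♝ ♞ ♜│8
7│♟ ♟ ♟ ♟ ♟ ♟ ♟ ·│7
6│♞ · · · · · · ♟│6
5│· · · · · · · ·│5
4│· · · · · · · ·│4
3│· · ♘ · · ♘ · ·│3
2│♙ ♙ ♙ ♙ ♙ ♙ ♙ ♙│2
1│♖ · ♗ ♕ ♔ ♗ · ♖│1
  ─────────────────
  a b c d e f g h

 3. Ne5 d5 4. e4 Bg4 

  a b c d e f g h
  ─────────────────
8│♜ · · ♛ ♚ ♝ ♞ ♜│8
7│♟ ♟ ♟ · ♟ ♟ ♟ ·│7
6│♞ · · · · · · ♟│6
5│· · · ♟ ♘ · · ·│5
4│· · · · ♙ · ♝ ·│4
3│· · ♘ · · · · ·│3
2│♙ ♙ ♙ ♙ · ♙ ♙ ♙│2
1│♖ · ♗ ♕ ♔ ♗ · ♖│1
  ─────────────────
  a b c d e f g h

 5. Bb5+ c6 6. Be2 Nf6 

  a b c d e f g h
  ─────────────────
8│♜ · · ♛ ♚ ♝ · ♜│8
7│♟ ♟ · · ♟ ♟ ♟ ·│7
6│♞ · ♟ · · ♞ · ♟│6
5│· · · ♟ ♘ · · ·│5
4│· · · · ♙ · ♝ ·│4
3│· · ♘ · · · · ·│3
2│♙ ♙ ♙ ♙ ♗ ♙ ♙ ♙│2
1│♖ · ♗ ♕ ♔ · · ♖│1
  ─────────────────
  a b c d e f g h



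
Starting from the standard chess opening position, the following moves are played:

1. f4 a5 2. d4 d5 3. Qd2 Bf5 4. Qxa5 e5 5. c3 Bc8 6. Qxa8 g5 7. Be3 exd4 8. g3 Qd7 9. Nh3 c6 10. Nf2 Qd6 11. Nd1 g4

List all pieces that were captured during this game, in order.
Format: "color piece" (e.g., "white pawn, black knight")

Tracking captures:
  Qxa5: captured black pawn
  Qxa8: captured black rook
  exd4: captured white pawn

black pawn, black rook, white pawn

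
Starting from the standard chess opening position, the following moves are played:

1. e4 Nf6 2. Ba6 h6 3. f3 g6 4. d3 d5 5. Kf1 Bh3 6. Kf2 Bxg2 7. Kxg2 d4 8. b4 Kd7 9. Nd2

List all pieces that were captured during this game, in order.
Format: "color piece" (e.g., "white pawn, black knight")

Tracking captures:
  Bxg2: captured white pawn
  Kxg2: captured black bishop

white pawn, black bishop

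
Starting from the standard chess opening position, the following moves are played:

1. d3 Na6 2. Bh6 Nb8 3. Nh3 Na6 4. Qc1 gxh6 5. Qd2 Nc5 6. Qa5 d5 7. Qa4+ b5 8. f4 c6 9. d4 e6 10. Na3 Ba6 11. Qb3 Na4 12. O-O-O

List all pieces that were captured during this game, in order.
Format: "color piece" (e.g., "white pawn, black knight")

Tracking captures:
  gxh6: captured white bishop

white bishop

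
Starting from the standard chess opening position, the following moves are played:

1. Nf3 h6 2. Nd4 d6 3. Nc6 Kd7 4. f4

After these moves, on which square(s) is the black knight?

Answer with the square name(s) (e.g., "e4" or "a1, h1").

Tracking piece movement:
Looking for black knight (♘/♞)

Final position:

  a b c d e f g h
  ─────────────────
8│♜ ♞ ♝ ♛ · ♝ ♞ ♜│8
7│♟ ♟ ♟ ♚ ♟ ♟ ♟ ·│7
6│· · ♘ ♟ · · · ♟│6
5│· · · · · · · ·│5
4│· · · · · ♙ · ·│4
3│· · · · · · · ·│3
2│♙ ♙ ♙ ♙ ♙ · ♙ ♙│2
1│♖ ♘ ♗ ♕ ♔ ♗ · ♖│1
  ─────────────────
  a b c d e f g h


b8, g8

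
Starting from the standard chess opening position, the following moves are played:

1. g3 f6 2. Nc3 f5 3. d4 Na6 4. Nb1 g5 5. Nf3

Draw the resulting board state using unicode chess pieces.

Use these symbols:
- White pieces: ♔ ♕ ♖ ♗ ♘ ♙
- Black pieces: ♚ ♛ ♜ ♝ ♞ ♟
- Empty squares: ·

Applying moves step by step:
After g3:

♜ ♞ ♝ ♛ ♚ ♝ ♞ ♜
♟ ♟ ♟ ♟ ♟ ♟ ♟ ♟
· · · · · · · ·
· · · · · · · ·
· · · · · · · ·
· · · · · · ♙ ·
♙ ♙ ♙ ♙ ♙ ♙ · ♙
♖ ♘ ♗ ♕ ♔ ♗ ♘ ♖


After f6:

♜ ♞ ♝ ♛ ♚ ♝ ♞ ♜
♟ ♟ ♟ ♟ ♟ · ♟ ♟
· · · · · ♟ · ·
· · · · · · · ·
· · · · · · · ·
· · · · · · ♙ ·
♙ ♙ ♙ ♙ ♙ ♙ · ♙
♖ ♘ ♗ ♕ ♔ ♗ ♘ ♖


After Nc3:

♜ ♞ ♝ ♛ ♚ ♝ ♞ ♜
♟ ♟ ♟ ♟ ♟ · ♟ ♟
· · · · · ♟ · ·
· · · · · · · ·
· · · · · · · ·
· · ♘ · · · ♙ ·
♙ ♙ ♙ ♙ ♙ ♙ · ♙
♖ · ♗ ♕ ♔ ♗ ♘ ♖


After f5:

♜ ♞ ♝ ♛ ♚ ♝ ♞ ♜
♟ ♟ ♟ ♟ ♟ · ♟ ♟
· · · · · · · ·
· · · · · ♟ · ·
· · · · · · · ·
· · ♘ · · · ♙ ·
♙ ♙ ♙ ♙ ♙ ♙ · ♙
♖ · ♗ ♕ ♔ ♗ ♘ ♖


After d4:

♜ ♞ ♝ ♛ ♚ ♝ ♞ ♜
♟ ♟ ♟ ♟ ♟ · ♟ ♟
· · · · · · · ·
· · · · · ♟ · ·
· · · ♙ · · · ·
· · ♘ · · · ♙ ·
♙ ♙ ♙ · ♙ ♙ · ♙
♖ · ♗ ♕ ♔ ♗ ♘ ♖


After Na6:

♜ · ♝ ♛ ♚ ♝ ♞ ♜
♟ ♟ ♟ ♟ ♟ · ♟ ♟
♞ · · · · · · ·
· · · · · ♟ · ·
· · · ♙ · · · ·
· · ♘ · · · ♙ ·
♙ ♙ ♙ · ♙ ♙ · ♙
♖ · ♗ ♕ ♔ ♗ ♘ ♖


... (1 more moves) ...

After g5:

♜ · ♝ ♛ ♚ ♝ ♞ ♜
♟ ♟ ♟ ♟ ♟ · · ♟
♞ · · · · · · ·
· · · · · ♟ ♟ ·
· · · ♙ · · · ·
· · · · · · ♙ ·
♙ ♙ ♙ · ♙ ♙ · ♙
♖ ♘ ♗ ♕ ♔ ♗ ♘ ♖


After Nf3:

♜ · ♝ ♛ ♚ ♝ ♞ ♜
♟ ♟ ♟ ♟ ♟ · · ♟
♞ · · · · · · ·
· · · · · ♟ ♟ ·
· · · ♙ · · · ·
· · · · · ♘ ♙ ·
♙ ♙ ♙ · ♙ ♙ · ♙
♖ ♘ ♗ ♕ ♔ ♗ · ♖



  a b c d e f g h
  ─────────────────
8│♜ · ♝ ♛ ♚ ♝ ♞ ♜│8
7│♟ ♟ ♟ ♟ ♟ · · ♟│7
6│♞ · · · · · · ·│6
5│· · · · · ♟ ♟ ·│5
4│· · · ♙ · · · ·│4
3│· · · · · ♘ ♙ ·│3
2│♙ ♙ ♙ · ♙ ♙ · ♙│2
1│♖ ♘ ♗ ♕ ♔ ♗ · ♖│1
  ─────────────────
  a b c d e f g h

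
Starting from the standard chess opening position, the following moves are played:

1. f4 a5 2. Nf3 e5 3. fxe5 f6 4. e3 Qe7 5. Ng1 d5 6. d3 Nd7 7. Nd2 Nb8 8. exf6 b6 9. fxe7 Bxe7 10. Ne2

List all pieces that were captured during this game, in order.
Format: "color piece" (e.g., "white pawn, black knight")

Tracking captures:
  fxe5: captured black pawn
  exf6: captured black pawn
  fxe7: captured black queen
  Bxe7: captured white pawn

black pawn, black pawn, black queen, white pawn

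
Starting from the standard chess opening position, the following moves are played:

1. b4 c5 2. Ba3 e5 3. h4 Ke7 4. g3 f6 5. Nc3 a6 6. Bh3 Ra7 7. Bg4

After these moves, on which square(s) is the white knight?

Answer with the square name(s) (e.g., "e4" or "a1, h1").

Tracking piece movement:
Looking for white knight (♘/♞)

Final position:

  a b c d e f g h
  ─────────────────
8│· ♞ ♝ ♛ · ♝ ♞ ♜│8
7│♜ ♟ · ♟ ♚ · ♟ ♟│7
6│♟ · · · · ♟ · ·│6
5│· · ♟ · ♟ · · ·│5
4│· ♙ · · · · ♗ ♙│4
3│♗ · ♘ · · · ♙ ·│3
2│♙ · ♙ ♙ ♙ ♙ · ·│2
1│♖ · · ♕ ♔ · ♘ ♖│1
  ─────────────────
  a b c d e f g h


c3, g1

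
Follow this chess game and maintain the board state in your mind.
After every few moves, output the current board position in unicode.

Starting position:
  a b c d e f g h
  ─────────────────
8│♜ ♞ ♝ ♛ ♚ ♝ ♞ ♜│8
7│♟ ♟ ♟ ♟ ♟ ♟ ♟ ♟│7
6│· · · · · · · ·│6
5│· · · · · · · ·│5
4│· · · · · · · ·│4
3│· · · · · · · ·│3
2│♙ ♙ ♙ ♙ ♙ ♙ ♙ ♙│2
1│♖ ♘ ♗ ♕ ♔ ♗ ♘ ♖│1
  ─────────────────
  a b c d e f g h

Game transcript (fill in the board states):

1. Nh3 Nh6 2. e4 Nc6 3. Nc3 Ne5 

  a b c d e f g h
  ─────────────────
8│♜ · ♝ ♛ ♚ ♝ · ♜│8
7│♟ ♟ ♟ ♟ ♟ ♟ ♟ ♟│7
6│· · · · · · · ♞│6
5│· · · · ♞ · · ·│5
4│· · · · ♙ · · ·│4
3│· · ♘ · · · · ♘│3
2│♙ ♙ ♙ ♙ · ♙ ♙ ♙│2
1│♖ · ♗ ♕ ♔ ♗ · ♖│1
  ─────────────────
  a b c d e f g h

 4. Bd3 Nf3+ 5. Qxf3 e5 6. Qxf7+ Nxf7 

  a b c d e f g h
  ─────────────────
8│♜ · ♝ ♛ ♚ ♝ · ♜│8
7│♟ ♟ ♟ ♟ · ♞ ♟ ♟│7
6│· · · · · · · ·│6
5│· · · · ♟ · · ·│5
4│· · · · ♙ · · ·│4
3│· · ♘ ♗ · · · ♘│3
2│♙ ♙ ♙ ♙ · ♙ ♙ ♙│2
1│♖ · ♗ · ♔ · · ♖│1
  ─────────────────
  a b c d e f g h

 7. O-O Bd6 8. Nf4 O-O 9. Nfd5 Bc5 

  a b c d e f g h
  ─────────────────
8│♜ · ♝ ♛ · ♜ ♚ ·│8
7│♟ ♟ ♟ ♟ · ♞ ♟ ♟│7
6│· · · · · · · ·│6
5│· · ♝ ♘ ♟ · · ·│5
4│· · · · ♙ · · ·│4
3│· · ♘ ♗ · · · ·│3
2│♙ ♙ ♙ ♙ · ♙ ♙ ♙│2
1│♖ · ♗ · · ♖ ♔ ·│1
  ─────────────────
  a b c d e f g h

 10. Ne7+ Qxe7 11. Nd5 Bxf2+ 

  a b c d e f g h
  ─────────────────
8│♜ · ♝ · · ♜ ♚ ·│8
7│♟ ♟ ♟ ♟ ♛ ♞ ♟ ♟│7
6│· · · · · · · ·│6
5│· · · ♘ ♟ · · ·│5
4│· · · · ♙ · · ·│4
3│· · · ♗ · · · ·│3
2│♙ ♙ ♙ ♙ · ♝ ♙ ♙│2
1│♖ · ♗ · · ♖ ♔ ·│1
  ─────────────────
  a b c d e f g h


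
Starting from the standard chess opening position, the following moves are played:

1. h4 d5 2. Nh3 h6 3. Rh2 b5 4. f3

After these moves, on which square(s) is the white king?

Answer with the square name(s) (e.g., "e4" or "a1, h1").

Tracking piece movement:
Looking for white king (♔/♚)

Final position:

  a b c d e f g h
  ─────────────────
8│♜ ♞ ♝ ♛ ♚ ♝ ♞ ♜│8
7│♟ · ♟ · ♟ ♟ ♟ ·│7
6│· · · · · · · ♟│6
5│· ♟ · ♟ · · · ·│5
4│· · · · · · · ♙│4
3│· · · · · ♙ · ♘│3
2│♙ ♙ ♙ ♙ ♙ · ♙ ♖│2
1│♖ ♘ ♗ ♕ ♔ ♗ · ·│1
  ─────────────────
  a b c d e f g h


e1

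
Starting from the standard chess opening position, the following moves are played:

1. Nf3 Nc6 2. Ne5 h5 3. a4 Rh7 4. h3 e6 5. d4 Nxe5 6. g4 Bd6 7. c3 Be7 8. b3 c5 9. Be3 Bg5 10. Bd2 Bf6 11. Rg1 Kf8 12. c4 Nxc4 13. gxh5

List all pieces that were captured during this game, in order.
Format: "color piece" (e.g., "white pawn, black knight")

Tracking captures:
  Nxe5: captured white knight
  Nxc4: captured white pawn
  gxh5: captured black pawn

white knight, white pawn, black pawn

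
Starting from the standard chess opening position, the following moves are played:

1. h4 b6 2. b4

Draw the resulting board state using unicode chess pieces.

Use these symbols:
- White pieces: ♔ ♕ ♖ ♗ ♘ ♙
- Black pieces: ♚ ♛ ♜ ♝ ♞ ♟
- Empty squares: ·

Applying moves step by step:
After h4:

♜ ♞ ♝ ♛ ♚ ♝ ♞ ♜
♟ ♟ ♟ ♟ ♟ ♟ ♟ ♟
· · · · · · · ·
· · · · · · · ·
· · · · · · · ♙
· · · · · · · ·
♙ ♙ ♙ ♙ ♙ ♙ ♙ ·
♖ ♘ ♗ ♕ ♔ ♗ ♘ ♖


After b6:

♜ ♞ ♝ ♛ ♚ ♝ ♞ ♜
♟ · ♟ ♟ ♟ ♟ ♟ ♟
· ♟ · · · · · ·
· · · · · · · ·
· · · · · · · ♙
· · · · · · · ·
♙ ♙ ♙ ♙ ♙ ♙ ♙ ·
♖ ♘ ♗ ♕ ♔ ♗ ♘ ♖


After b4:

♜ ♞ ♝ ♛ ♚ ♝ ♞ ♜
♟ · ♟ ♟ ♟ ♟ ♟ ♟
· ♟ · · · · · ·
· · · · · · · ·
· ♙ · · · · · ♙
· · · · · · · ·
♙ · ♙ ♙ ♙ ♙ ♙ ·
♖ ♘ ♗ ♕ ♔ ♗ ♘ ♖



  a b c d e f g h
  ─────────────────
8│♜ ♞ ♝ ♛ ♚ ♝ ♞ ♜│8
7│♟ · ♟ ♟ ♟ ♟ ♟ ♟│7
6│· ♟ · · · · · ·│6
5│· · · · · · · ·│5
4│· ♙ · · · · · ♙│4
3│· · · · · · · ·│3
2│♙ · ♙ ♙ ♙ ♙ ♙ ·│2
1│♖ ♘ ♗ ♕ ♔ ♗ ♘ ♖│1
  ─────────────────
  a b c d e f g h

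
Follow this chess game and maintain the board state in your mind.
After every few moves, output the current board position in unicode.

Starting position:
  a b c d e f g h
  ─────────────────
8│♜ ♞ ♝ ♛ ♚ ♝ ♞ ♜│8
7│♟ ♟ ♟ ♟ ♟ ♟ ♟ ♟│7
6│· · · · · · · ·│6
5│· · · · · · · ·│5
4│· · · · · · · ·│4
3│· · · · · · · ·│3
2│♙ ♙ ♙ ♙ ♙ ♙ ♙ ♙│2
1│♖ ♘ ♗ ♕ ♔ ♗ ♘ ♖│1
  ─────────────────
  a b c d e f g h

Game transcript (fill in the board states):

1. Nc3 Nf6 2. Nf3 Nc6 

  a b c d e f g h
  ─────────────────
8│♜ · ♝ ♛ ♚ ♝ · ♜│8
7│♟ ♟ ♟ ♟ ♟ ♟ ♟ ♟│7
6│· · ♞ · · ♞ · ·│6
5│· · · · · · · ·│5
4│· · · · · · · ·│4
3│· · ♘ · · ♘ · ·│3
2│♙ ♙ ♙ ♙ ♙ ♙ ♙ ♙│2
1│♖ · ♗ ♕ ♔ ♗ · ♖│1
  ─────────────────
  a b c d e f g h

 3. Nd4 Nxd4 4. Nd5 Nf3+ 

  a b c d e f g h
  ─────────────────
8│♜ · ♝ ♛ ♚ ♝ · ♜│8
7│♟ ♟ ♟ ♟ ♟ ♟ ♟ ♟│7
6│· · · · · ♞ · ·│6
5│· · · ♘ · · · ·│5
4│· · · · · · · ·│4
3│· · · · · ♞ · ·│3
2│♙ ♙ ♙ ♙ ♙ ♙ ♙ ♙│2
1│♖ · ♗ ♕ ♔ ♗ · ♖│1
  ─────────────────
  a b c d e f g h

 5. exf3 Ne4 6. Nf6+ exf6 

  a b c d e f g h
  ─────────────────
8│♜ · ♝ ♛ ♚ ♝ · ♜│8
7│♟ ♟ ♟ ♟ · ♟ ♟ ♟│7
6│· · · · · ♟ · ·│6
5│· · · · · · · ·│5
4│· · · · ♞ · · ·│4
3│· · · · · ♙ · ·│3
2│♙ ♙ ♙ ♙ · ♙ ♙ ♙│2
1│♖ · ♗ ♕ ♔ ♗ · ♖│1
  ─────────────────
  a b c d e f g h

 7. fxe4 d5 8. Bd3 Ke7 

  a b c d e f g h
  ─────────────────
8│♜ · ♝ ♛ · ♝ · ♜│8
7│♟ ♟ ♟ · ♚ ♟ ♟ ♟│7
6│· · · · · ♟ · ·│6
5│· · · ♟ · · · ·│5
4│· · · · ♙ · · ·│4
3│· · · ♗ · · · ·│3
2│♙ ♙ ♙ ♙ · ♙ ♙ ♙│2
1│♖ · ♗ ♕ ♔ · · ♖│1
  ─────────────────
  a b c d e f g h

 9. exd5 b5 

  a b c d e f g h
  ─────────────────
8│♜ · ♝ ♛ · ♝ · ♜│8
7│♟ · ♟ · ♚ ♟ ♟ ♟│7
6│· · · · · ♟ · ·│6
5│· ♟ · ♙ · · · ·│5
4│· · · · · · · ·│4
3│· · · ♗ · · · ·│3
2│♙ ♙ ♙ ♙ · ♙ ♙ ♙│2
1│♖ · ♗ ♕ ♔ · · ♖│1
  ─────────────────
  a b c d e f g h


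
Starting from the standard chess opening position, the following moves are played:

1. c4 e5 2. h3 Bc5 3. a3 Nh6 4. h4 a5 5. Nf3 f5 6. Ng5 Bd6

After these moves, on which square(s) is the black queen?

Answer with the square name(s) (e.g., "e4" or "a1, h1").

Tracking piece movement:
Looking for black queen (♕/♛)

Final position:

  a b c d e f g h
  ─────────────────
8│♜ ♞ ♝ ♛ ♚ · · ♜│8
7│· ♟ ♟ ♟ · · ♟ ♟│7
6│· · · ♝ · · · ♞│6
5│♟ · · · ♟ ♟ ♘ ·│5
4│· · ♙ · · · · ♙│4
3│♙ · · · · · · ·│3
2│· ♙ · ♙ ♙ ♙ ♙ ·│2
1│♖ ♘ ♗ ♕ ♔ ♗ · ♖│1
  ─────────────────
  a b c d e f g h


d8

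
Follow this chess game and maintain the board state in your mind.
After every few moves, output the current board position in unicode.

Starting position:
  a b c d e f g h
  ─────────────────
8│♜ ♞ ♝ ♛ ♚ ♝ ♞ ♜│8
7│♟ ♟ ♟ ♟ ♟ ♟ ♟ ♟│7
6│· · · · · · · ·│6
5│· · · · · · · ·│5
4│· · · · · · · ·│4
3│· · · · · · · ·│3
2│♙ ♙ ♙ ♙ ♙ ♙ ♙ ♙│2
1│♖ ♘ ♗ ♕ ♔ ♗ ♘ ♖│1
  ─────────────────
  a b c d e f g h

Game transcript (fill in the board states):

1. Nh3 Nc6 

  a b c d e f g h
  ─────────────────
8│♜ · ♝ ♛ ♚ ♝ ♞ ♜│8
7│♟ ♟ ♟ ♟ ♟ ♟ ♟ ♟│7
6│· · ♞ · · · · ·│6
5│· · · · · · · ·│5
4│· · · · · · · ·│4
3│· · · · · · · ♘│3
2│♙ ♙ ♙ ♙ ♙ ♙ ♙ ♙│2
1│♖ ♘ ♗ ♕ ♔ ♗ · ♖│1
  ─────────────────
  a b c d e f g h

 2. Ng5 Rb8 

  a b c d e f g h
  ─────────────────
8│· ♜ ♝ ♛ ♚ ♝ ♞ ♜│8
7│♟ ♟ ♟ ♟ ♟ ♟ ♟ ♟│7
6│· · ♞ · · · · ·│6
5│· · · · · · ♘ ·│5
4│· · · · · · · ·│4
3│· · · · · · · ·│3
2│♙ ♙ ♙ ♙ ♙ ♙ ♙ ♙│2
1│♖ ♘ ♗ ♕ ♔ ♗ · ♖│1
  ─────────────────
  a b c d e f g h

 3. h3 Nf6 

  a b c d e f g h
  ─────────────────
8│· ♜ ♝ ♛ ♚ ♝ · ♜│8
7│♟ ♟ ♟ ♟ ♟ ♟ ♟ ♟│7
6│· · ♞ · · ♞ · ·│6
5│· · · · · · ♘ ·│5
4│· · · · · · · ·│4
3│· · · · · · · ♙│3
2│♙ ♙ ♙ ♙ ♙ ♙ ♙ ·│2
1│♖ ♘ ♗ ♕ ♔ ♗ · ♖│1
  ─────────────────
  a b c d e f g h

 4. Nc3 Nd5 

  a b c d e f g h
  ─────────────────
8│· ♜ ♝ ♛ ♚ ♝ · ♜│8
7│♟ ♟ ♟ ♟ ♟ ♟ ♟ ♟│7
6│· · ♞ · · · · ·│6
5│· · · ♞ · · ♘ ·│5
4│· · · · · · · ·│4
3│· · ♘ · · · · ♙│3
2│♙ ♙ ♙ ♙ ♙ ♙ ♙ ·│2
1│♖ · ♗ ♕ ♔ ♗ · ♖│1
  ─────────────────
  a b c d e f g h



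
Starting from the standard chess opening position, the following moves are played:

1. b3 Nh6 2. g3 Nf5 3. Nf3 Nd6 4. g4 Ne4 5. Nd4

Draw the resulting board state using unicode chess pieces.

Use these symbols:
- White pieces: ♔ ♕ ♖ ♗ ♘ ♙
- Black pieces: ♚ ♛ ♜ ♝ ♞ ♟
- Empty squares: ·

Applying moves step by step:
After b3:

♜ ♞ ♝ ♛ ♚ ♝ ♞ ♜
♟ ♟ ♟ ♟ ♟ ♟ ♟ ♟
· · · · · · · ·
· · · · · · · ·
· · · · · · · ·
· ♙ · · · · · ·
♙ · ♙ ♙ ♙ ♙ ♙ ♙
♖ ♘ ♗ ♕ ♔ ♗ ♘ ♖


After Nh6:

♜ ♞ ♝ ♛ ♚ ♝ · ♜
♟ ♟ ♟ ♟ ♟ ♟ ♟ ♟
· · · · · · · ♞
· · · · · · · ·
· · · · · · · ·
· ♙ · · · · · ·
♙ · ♙ ♙ ♙ ♙ ♙ ♙
♖ ♘ ♗ ♕ ♔ ♗ ♘ ♖


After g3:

♜ ♞ ♝ ♛ ♚ ♝ · ♜
♟ ♟ ♟ ♟ ♟ ♟ ♟ ♟
· · · · · · · ♞
· · · · · · · ·
· · · · · · · ·
· ♙ · · · · ♙ ·
♙ · ♙ ♙ ♙ ♙ · ♙
♖ ♘ ♗ ♕ ♔ ♗ ♘ ♖


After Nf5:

♜ ♞ ♝ ♛ ♚ ♝ · ♜
♟ ♟ ♟ ♟ ♟ ♟ ♟ ♟
· · · · · · · ·
· · · · · ♞ · ·
· · · · · · · ·
· ♙ · · · · ♙ ·
♙ · ♙ ♙ ♙ ♙ · ♙
♖ ♘ ♗ ♕ ♔ ♗ ♘ ♖


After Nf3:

♜ ♞ ♝ ♛ ♚ ♝ · ♜
♟ ♟ ♟ ♟ ♟ ♟ ♟ ♟
· · · · · · · ·
· · · · · ♞ · ·
· · · · · · · ·
· ♙ · · · ♘ ♙ ·
♙ · ♙ ♙ ♙ ♙ · ♙
♖ ♘ ♗ ♕ ♔ ♗ · ♖


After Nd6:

♜ ♞ ♝ ♛ ♚ ♝ · ♜
♟ ♟ ♟ ♟ ♟ ♟ ♟ ♟
· · · ♞ · · · ·
· · · · · · · ·
· · · · · · · ·
· ♙ · · · ♘ ♙ ·
♙ · ♙ ♙ ♙ ♙ · ♙
♖ ♘ ♗ ♕ ♔ ♗ · ♖


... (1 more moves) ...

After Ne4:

♜ ♞ ♝ ♛ ♚ ♝ · ♜
♟ ♟ ♟ ♟ ♟ ♟ ♟ ♟
· · · · · · · ·
· · · · · · · ·
· · · · ♞ · ♙ ·
· ♙ · · · ♘ · ·
♙ · ♙ ♙ ♙ ♙ · ♙
♖ ♘ ♗ ♕ ♔ ♗ · ♖


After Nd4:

♜ ♞ ♝ ♛ ♚ ♝ · ♜
♟ ♟ ♟ ♟ ♟ ♟ ♟ ♟
· · · · · · · ·
· · · · · · · ·
· · · ♘ ♞ · ♙ ·
· ♙ · · · · · ·
♙ · ♙ ♙ ♙ ♙ · ♙
♖ ♘ ♗ ♕ ♔ ♗ · ♖



  a b c d e f g h
  ─────────────────
8│♜ ♞ ♝ ♛ ♚ ♝ · ♜│8
7│♟ ♟ ♟ ♟ ♟ ♟ ♟ ♟│7
6│· · · · · · · ·│6
5│· · · · · · · ·│5
4│· · · ♘ ♞ · ♙ ·│4
3│· ♙ · · · · · ·│3
2│♙ · ♙ ♙ ♙ ♙ · ♙│2
1│♖ ♘ ♗ ♕ ♔ ♗ · ♖│1
  ─────────────────
  a b c d e f g h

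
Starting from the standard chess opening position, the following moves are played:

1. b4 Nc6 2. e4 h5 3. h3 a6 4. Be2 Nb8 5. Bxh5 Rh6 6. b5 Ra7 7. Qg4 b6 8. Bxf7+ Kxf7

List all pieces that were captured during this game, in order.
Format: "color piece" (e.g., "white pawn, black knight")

Tracking captures:
  Bxh5: captured black pawn
  Bxf7+: captured black pawn
  Kxf7: captured white bishop

black pawn, black pawn, white bishop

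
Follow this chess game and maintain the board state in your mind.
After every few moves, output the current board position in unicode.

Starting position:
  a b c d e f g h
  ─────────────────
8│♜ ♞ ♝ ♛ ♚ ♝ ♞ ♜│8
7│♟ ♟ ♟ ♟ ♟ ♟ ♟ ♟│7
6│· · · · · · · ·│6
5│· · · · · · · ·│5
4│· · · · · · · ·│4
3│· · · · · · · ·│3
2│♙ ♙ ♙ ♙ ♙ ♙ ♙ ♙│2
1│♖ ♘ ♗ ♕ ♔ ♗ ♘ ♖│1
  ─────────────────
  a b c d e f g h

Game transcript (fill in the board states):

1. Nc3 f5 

  a b c d e f g h
  ─────────────────
8│♜ ♞ ♝ ♛ ♚ ♝ ♞ ♜│8
7│♟ ♟ ♟ ♟ ♟ · ♟ ♟│7
6│· · · · · · · ·│6
5│· · · · · ♟ · ·│5
4│· · · · · · · ·│4
3│· · ♘ · · · · ·│3
2│♙ ♙ ♙ ♙ ♙ ♙ ♙ ♙│2
1│♖ · ♗ ♕ ♔ ♗ ♘ ♖│1
  ─────────────────
  a b c d e f g h

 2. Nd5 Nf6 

  a b c d e f g h
  ─────────────────
8│♜ ♞ ♝ ♛ ♚ ♝ · ♜│8
7│♟ ♟ ♟ ♟ ♟ · ♟ ♟│7
6│· · · · · ♞ · ·│6
5│· · · ♘ · ♟ · ·│5
4│· · · · · · · ·│4
3│· · · · · · · ·│3
2│♙ ♙ ♙ ♙ ♙ ♙ ♙ ♙│2
1│♖ · ♗ ♕ ♔ ♗ ♘ ♖│1
  ─────────────────
  a b c d e f g h

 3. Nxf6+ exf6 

  a b c d e f g h
  ─────────────────
8│♜ ♞ ♝ ♛ ♚ ♝ · ♜│8
7│♟ ♟ ♟ ♟ · · ♟ ♟│7
6│· · · · · ♟ · ·│6
5│· · · · · ♟ · ·│5
4│· · · · · · · ·│4
3│· · · · · · · ·│3
2│♙ ♙ ♙ ♙ ♙ ♙ ♙ ♙│2
1│♖ · ♗ ♕ ♔ ♗ ♘ ♖│1
  ─────────────────
  a b c d e f g h

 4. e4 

  a b c d e f g h
  ─────────────────
8│♜ ♞ ♝ ♛ ♚ ♝ · ♜│8
7│♟ ♟ ♟ ♟ · · ♟ ♟│7
6│· · · · · ♟ · ·│6
5│· · · · · ♟ · ·│5
4│· · · · ♙ · · ·│4
3│· · · · · · · ·│3
2│♙ ♙ ♙ ♙ · ♙ ♙ ♙│2
1│♖ · ♗ ♕ ♔ ♗ ♘ ♖│1
  ─────────────────
  a b c d e f g h


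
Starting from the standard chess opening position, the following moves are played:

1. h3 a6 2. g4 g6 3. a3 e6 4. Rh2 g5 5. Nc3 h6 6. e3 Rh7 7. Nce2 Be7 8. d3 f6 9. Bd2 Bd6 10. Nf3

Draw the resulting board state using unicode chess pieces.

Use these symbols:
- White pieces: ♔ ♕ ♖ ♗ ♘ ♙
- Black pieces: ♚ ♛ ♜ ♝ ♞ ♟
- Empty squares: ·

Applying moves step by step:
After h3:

♜ ♞ ♝ ♛ ♚ ♝ ♞ ♜
♟ ♟ ♟ ♟ ♟ ♟ ♟ ♟
· · · · · · · ·
· · · · · · · ·
· · · · · · · ·
· · · · · · · ♙
♙ ♙ ♙ ♙ ♙ ♙ ♙ ·
♖ ♘ ♗ ♕ ♔ ♗ ♘ ♖


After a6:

♜ ♞ ♝ ♛ ♚ ♝ ♞ ♜
· ♟ ♟ ♟ ♟ ♟ ♟ ♟
♟ · · · · · · ·
· · · · · · · ·
· · · · · · · ·
· · · · · · · ♙
♙ ♙ ♙ ♙ ♙ ♙ ♙ ·
♖ ♘ ♗ ♕ ♔ ♗ ♘ ♖


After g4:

♜ ♞ ♝ ♛ ♚ ♝ ♞ ♜
· ♟ ♟ ♟ ♟ ♟ ♟ ♟
♟ · · · · · · ·
· · · · · · · ·
· · · · · · ♙ ·
· · · · · · · ♙
♙ ♙ ♙ ♙ ♙ ♙ · ·
♖ ♘ ♗ ♕ ♔ ♗ ♘ ♖


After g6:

♜ ♞ ♝ ♛ ♚ ♝ ♞ ♜
· ♟ ♟ ♟ ♟ ♟ · ♟
♟ · · · · · ♟ ·
· · · · · · · ·
· · · · · · ♙ ·
· · · · · · · ♙
♙ ♙ ♙ ♙ ♙ ♙ · ·
♖ ♘ ♗ ♕ ♔ ♗ ♘ ♖


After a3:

♜ ♞ ♝ ♛ ♚ ♝ ♞ ♜
· ♟ ♟ ♟ ♟ ♟ · ♟
♟ · · · · · ♟ ·
· · · · · · · ·
· · · · · · ♙ ·
♙ · · · · · · ♙
· ♙ ♙ ♙ ♙ ♙ · ·
♖ ♘ ♗ ♕ ♔ ♗ ♘ ♖


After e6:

♜ ♞ ♝ ♛ ♚ ♝ ♞ ♜
· ♟ ♟ ♟ · ♟ · ♟
♟ · · · ♟ · ♟ ·
· · · · · · · ·
· · · · · · ♙ ·
♙ · · · · · · ♙
· ♙ ♙ ♙ ♙ ♙ · ·
♖ ♘ ♗ ♕ ♔ ♗ ♘ ♖


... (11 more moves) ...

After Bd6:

♜ ♞ ♝ ♛ ♚ · ♞ ·
· ♟ ♟ ♟ · · · ♜
♟ · · ♝ ♟ ♟ · ♟
· · · · · · ♟ ·
· · · · · · ♙ ·
♙ · · ♙ ♙ · · ♙
· ♙ ♙ ♗ ♘ ♙ · ♖
♖ · · ♕ ♔ ♗ ♘ ·


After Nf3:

♜ ♞ ♝ ♛ ♚ · ♞ ·
· ♟ ♟ ♟ · · · ♜
♟ · · ♝ ♟ ♟ · ♟
· · · · · · ♟ ·
· · · · · · ♙ ·
♙ · · ♙ ♙ ♘ · ♙
· ♙ ♙ ♗ ♘ ♙ · ♖
♖ · · ♕ ♔ ♗ · ·



  a b c d e f g h
  ─────────────────
8│♜ ♞ ♝ ♛ ♚ · ♞ ·│8
7│· ♟ ♟ ♟ · · · ♜│7
6│♟ · · ♝ ♟ ♟ · ♟│6
5│· · · · · · ♟ ·│5
4│· · · · · · ♙ ·│4
3│♙ · · ♙ ♙ ♘ · ♙│3
2│· ♙ ♙ ♗ ♘ ♙ · ♖│2
1│♖ · · ♕ ♔ ♗ · ·│1
  ─────────────────
  a b c d e f g h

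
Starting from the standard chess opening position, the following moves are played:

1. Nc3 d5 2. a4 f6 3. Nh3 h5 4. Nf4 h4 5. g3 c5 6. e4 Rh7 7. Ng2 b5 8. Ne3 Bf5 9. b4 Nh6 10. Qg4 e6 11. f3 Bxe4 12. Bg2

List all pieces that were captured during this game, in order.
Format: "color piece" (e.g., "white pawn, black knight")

Tracking captures:
  Bxe4: captured white pawn

white pawn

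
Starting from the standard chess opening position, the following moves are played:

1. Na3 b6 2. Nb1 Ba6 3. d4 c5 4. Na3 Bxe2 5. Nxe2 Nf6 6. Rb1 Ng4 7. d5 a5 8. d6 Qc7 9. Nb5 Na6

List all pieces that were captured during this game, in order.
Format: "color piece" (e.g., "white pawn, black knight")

Tracking captures:
  Bxe2: captured white pawn
  Nxe2: captured black bishop

white pawn, black bishop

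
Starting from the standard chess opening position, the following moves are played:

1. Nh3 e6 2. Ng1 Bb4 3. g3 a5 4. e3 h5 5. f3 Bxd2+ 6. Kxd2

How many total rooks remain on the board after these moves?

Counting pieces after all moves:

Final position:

  a b c d e f g h
  ─────────────────
8│♜ ♞ ♝ ♛ ♚ · ♞ ♜│8
7│· ♟ ♟ ♟ · ♟ ♟ ·│7
6│· · · · ♟ · · ·│6
5│♟ · · · · · · ♟│5
4│· · · · · · · ·│4
3│· · · · ♙ ♙ ♙ ·│3
2│♙ ♙ ♙ ♔ · · · ♙│2
1│♖ ♘ ♗ ♕ · ♗ ♘ ♖│1
  ─────────────────
  a b c d e f g h


4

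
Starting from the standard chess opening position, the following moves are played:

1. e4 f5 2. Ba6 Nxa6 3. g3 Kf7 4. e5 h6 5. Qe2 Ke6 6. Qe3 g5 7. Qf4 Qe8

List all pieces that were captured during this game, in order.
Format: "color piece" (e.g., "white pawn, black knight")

Tracking captures:
  Nxa6: captured white bishop

white bishop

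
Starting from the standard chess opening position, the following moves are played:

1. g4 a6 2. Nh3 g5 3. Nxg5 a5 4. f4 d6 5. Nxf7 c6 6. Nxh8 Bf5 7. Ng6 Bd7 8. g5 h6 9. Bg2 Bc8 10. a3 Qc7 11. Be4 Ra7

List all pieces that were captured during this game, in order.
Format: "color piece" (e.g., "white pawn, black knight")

Tracking captures:
  Nxg5: captured black pawn
  Nxf7: captured black pawn
  Nxh8: captured black rook

black pawn, black pawn, black rook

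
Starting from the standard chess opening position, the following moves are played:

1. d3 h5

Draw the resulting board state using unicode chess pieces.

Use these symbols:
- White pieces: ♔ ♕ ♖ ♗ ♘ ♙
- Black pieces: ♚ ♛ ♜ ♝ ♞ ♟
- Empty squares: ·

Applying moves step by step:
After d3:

♜ ♞ ♝ ♛ ♚ ♝ ♞ ♜
♟ ♟ ♟ ♟ ♟ ♟ ♟ ♟
· · · · · · · ·
· · · · · · · ·
· · · · · · · ·
· · · ♙ · · · ·
♙ ♙ ♙ · ♙ ♙ ♙ ♙
♖ ♘ ♗ ♕ ♔ ♗ ♘ ♖


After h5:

♜ ♞ ♝ ♛ ♚ ♝ ♞ ♜
♟ ♟ ♟ ♟ ♟ ♟ ♟ ·
· · · · · · · ·
· · · · · · · ♟
· · · · · · · ·
· · · ♙ · · · ·
♙ ♙ ♙ · ♙ ♙ ♙ ♙
♖ ♘ ♗ ♕ ♔ ♗ ♘ ♖



  a b c d e f g h
  ─────────────────
8│♜ ♞ ♝ ♛ ♚ ♝ ♞ ♜│8
7│♟ ♟ ♟ ♟ ♟ ♟ ♟ ·│7
6│· · · · · · · ·│6
5│· · · · · · · ♟│5
4│· · · · · · · ·│4
3│· · · ♙ · · · ·│3
2│♙ ♙ ♙ · ♙ ♙ ♙ ♙│2
1│♖ ♘ ♗ ♕ ♔ ♗ ♘ ♖│1
  ─────────────────
  a b c d e f g h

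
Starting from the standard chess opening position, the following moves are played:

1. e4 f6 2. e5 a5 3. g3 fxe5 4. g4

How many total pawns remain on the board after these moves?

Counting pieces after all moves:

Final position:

  a b c d e f g h
  ─────────────────
8│♜ ♞ ♝ ♛ ♚ ♝ ♞ ♜│8
7│· ♟ ♟ ♟ ♟ · ♟ ♟│7
6│· · · · · · · ·│6
5│♟ · · · ♟ · · ·│5
4│· · · · · · ♙ ·│4
3│· · · · · · · ·│3
2│♙ ♙ ♙ ♙ · ♙ · ♙│2
1│♖ ♘ ♗ ♕ ♔ ♗ ♘ ♖│1
  ─────────────────
  a b c d e f g h


15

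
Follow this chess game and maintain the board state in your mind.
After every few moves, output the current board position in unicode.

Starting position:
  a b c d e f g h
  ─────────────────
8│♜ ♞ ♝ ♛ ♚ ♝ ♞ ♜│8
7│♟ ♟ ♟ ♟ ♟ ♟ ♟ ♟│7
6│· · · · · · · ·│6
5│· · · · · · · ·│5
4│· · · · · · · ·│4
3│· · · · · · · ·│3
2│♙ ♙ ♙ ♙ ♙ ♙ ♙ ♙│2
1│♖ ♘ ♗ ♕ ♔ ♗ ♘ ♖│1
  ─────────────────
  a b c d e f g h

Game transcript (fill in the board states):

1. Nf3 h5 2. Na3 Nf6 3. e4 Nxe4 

  a b c d e f g h
  ─────────────────
8│♜ ♞ ♝ ♛ ♚ ♝ · ♜│8
7│♟ ♟ ♟ ♟ ♟ ♟ ♟ ·│7
6│· · · · · · · ·│6
5│· · · · · · · ♟│5
4│· · · · ♞ · · ·│4
3│♘ · · · · ♘ · ·│3
2│♙ ♙ ♙ ♙ · ♙ ♙ ♙│2
1│♖ · ♗ ♕ ♔ ♗ · ♖│1
  ─────────────────
  a b c d e f g h

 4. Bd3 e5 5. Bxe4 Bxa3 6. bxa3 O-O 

  a b c d e f g h
  ─────────────────
8│♜ ♞ ♝ ♛ · ♜ ♚ ·│8
7│♟ ♟ ♟ ♟ · ♟ ♟ ·│7
6│· · · · · · · ·│6
5│· · · · ♟ · · ♟│5
4│· · · · ♗ · · ·│4
3│♙ · · · · ♘ · ·│3
2│♙ · ♙ ♙ · ♙ ♙ ♙│2
1│♖ · ♗ ♕ ♔ · · ♖│1
  ─────────────────
  a b c d e f g h

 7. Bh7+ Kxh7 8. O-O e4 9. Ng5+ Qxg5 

  a b c d e f g h
  ─────────────────
8│♜ ♞ ♝ · · ♜ · ·│8
7│♟ ♟ ♟ ♟ · ♟ ♟ ♚│7
6│· · · · · · · ·│6
5│· · · · · · ♛ ♟│5
4│· · · · ♟ · · ·│4
3│♙ · · · · · · ·│3
2│♙ · ♙ ♙ · ♙ ♙ ♙│2
1│♖ · ♗ ♕ · ♖ ♔ ·│1
  ─────────────────
  a b c d e f g h

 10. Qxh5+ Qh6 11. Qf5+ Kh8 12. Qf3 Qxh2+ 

  a b c d e f g h
  ─────────────────
8│♜ ♞ ♝ · · ♜ · ♚│8
7│♟ ♟ ♟ ♟ · ♟ ♟ ·│7
6│· · · · · · · ·│6
5│· · · · · · · ·│5
4│· · · · ♟ · · ·│4
3│♙ · · · · ♕ · ·│3
2│♙ · ♙ ♙ · ♙ ♙ ♛│2
1│♖ · ♗ · · ♖ ♔ ·│1
  ─────────────────
  a b c d e f g h

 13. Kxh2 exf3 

  a b c d e f g h
  ─────────────────
8│♜ ♞ ♝ · · ♜ · ♚│8
7│♟ ♟ ♟ ♟ · ♟ ♟ ·│7
6│· · · · · · · ·│6
5│· · · · · · · ·│5
4│· · · · · · · ·│4
3│♙ · · · · ♟ · ·│3
2│♙ · ♙ ♙ · ♙ ♙ ♔│2
1│♖ · ♗ · · ♖ · ·│1
  ─────────────────
  a b c d e f g h
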